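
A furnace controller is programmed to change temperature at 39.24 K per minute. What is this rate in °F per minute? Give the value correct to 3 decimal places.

The quantity depends on a temperature interval, so only the ratio of degree sizes applies; the offset between the scales is irrelevant.
A change of 1 K is a change of 1.8°F, so 39.24 × 1.8 = 70.632.

70.632 °F/minute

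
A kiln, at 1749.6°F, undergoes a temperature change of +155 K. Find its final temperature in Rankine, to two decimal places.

Initial temperature in Celsius: (1749.6 - 32) × 5/9 = 954.2222°C.
The 155 K change is an interval; Kelvin and Celsius degrees are the same size, so ΔC = +155°C.
Final Celsius temperature: 954.2222 + 155.0000 = 1109.2222°C.
In Rankine: 1109.2222 × 1.8 + 491.67 = 2488.27°R.

2488.27°R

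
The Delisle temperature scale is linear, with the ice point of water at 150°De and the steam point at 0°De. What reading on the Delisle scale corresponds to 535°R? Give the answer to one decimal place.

First in Celsius: (535 - 491.67) × 5/9 = 24.0722°C.
Linearly onto the Delisle scale: 150 + (24.0722 / 100) × (0 - 150) = 113.9°De.

113.9°De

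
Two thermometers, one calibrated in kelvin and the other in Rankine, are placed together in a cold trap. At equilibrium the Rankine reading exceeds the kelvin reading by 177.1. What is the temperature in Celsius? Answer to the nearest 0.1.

Let x be the kelvin reading; then the Rankine reading is 1.8·x.
(1.8·x) - x = 177.1  ⇒  (0.8)·x = 177.1  ⇒  x = 221.3750 K.
In Celsius: 221.375 - 273.15 = -51.8°C.

-51.8°C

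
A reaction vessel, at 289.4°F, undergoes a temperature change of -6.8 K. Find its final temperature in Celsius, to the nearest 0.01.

Initial temperature in Celsius: (289.4 - 32) × 5/9 = 143.0000°C.
The 6.8 K change is an interval; Kelvin and Celsius degrees are the same size, so ΔC = -6.8°C.
Final Celsius temperature: 143.0000 - 6.8000 = 136.2000°C.

136.20°C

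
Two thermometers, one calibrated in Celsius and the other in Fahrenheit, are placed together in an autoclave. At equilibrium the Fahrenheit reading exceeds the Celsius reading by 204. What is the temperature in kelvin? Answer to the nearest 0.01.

488.15 K

Let x be the Celsius reading; then the Fahrenheit reading is 1.8·x + 32.
(1.8·x + 32) - x = 204  ⇒  (0.8)·x = 172  ⇒  x = 215.0000°C.
In kelvin: 215.0000 + 273.15 = 488.15 K.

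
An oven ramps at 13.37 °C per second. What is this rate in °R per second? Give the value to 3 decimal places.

The quantity depends on a temperature interval, so only the ratio of degree sizes applies; the offset between the scales is irrelevant.
A change of 1°C is a change of 1.8°R, so 13.37 × 1.8 = 24.066.

24.066 °R/second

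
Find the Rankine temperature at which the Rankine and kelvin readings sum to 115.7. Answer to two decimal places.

74.38°R

Let R be the Rankine reading. The kelvin reading is K = 5/9·R.
Require R + K = 115.7: (14/9)·R = 115.7.
R = (115.7) / (14/9) = 74.38.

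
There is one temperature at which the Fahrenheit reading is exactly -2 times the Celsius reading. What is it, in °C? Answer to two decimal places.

Let C be the Celsius reading. The Fahrenheit reading is F = 1.8·C + 32.
Require F = -2·C: 1.8·C + 32 = -2·C.
(3.8)·C = -32  ⇒  C = -8.42.

-8.42°C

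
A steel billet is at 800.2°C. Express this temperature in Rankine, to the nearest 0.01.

1932.03°R

In Rankine: 800.2000 × 1.8 + 491.67 = 1932.03°R.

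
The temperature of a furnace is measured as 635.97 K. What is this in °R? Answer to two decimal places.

1144.75°R

In Celsius: 635.97 - 273.15 = 362.8200°C.
In Rankine: 362.8200 × 1.8 + 491.67 = 1144.75°R.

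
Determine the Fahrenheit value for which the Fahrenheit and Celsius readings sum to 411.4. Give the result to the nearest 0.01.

Let F be the Fahrenheit reading. The Celsius reading is C = 5/9·F - 17.7778.
Require F + C = 411.4: (14/9)·F - 17.7778 = 411.4.
F = (411.4 + 17.7778) / (14/9) = 275.90.

275.90°F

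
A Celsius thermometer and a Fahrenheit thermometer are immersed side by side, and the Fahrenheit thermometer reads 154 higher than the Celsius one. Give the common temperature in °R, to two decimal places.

766.17°R

Let x be the Celsius reading; then the Fahrenheit reading is 1.8·x + 32.
(1.8·x + 32) - x = 154  ⇒  (0.8)·x = 122  ⇒  x = 152.5000°C.
In Rankine: 152.5000 × 1.8 + 491.67 = 766.17°R.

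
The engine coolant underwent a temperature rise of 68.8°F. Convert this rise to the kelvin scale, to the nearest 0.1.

Only the scale ratio 5/9 matters for a change in temperature.
68.8 × 5/9 = 38.2.

38.2 K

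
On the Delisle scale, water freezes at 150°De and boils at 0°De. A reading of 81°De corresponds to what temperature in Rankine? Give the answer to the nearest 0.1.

574.5°R

Linear interpolation between the fixed points: C = (81 - 150) × 100 / (0 - 150) = 46.0000°C.
Then 46.0000 × 1.8 + 491.67 = 574.5°R.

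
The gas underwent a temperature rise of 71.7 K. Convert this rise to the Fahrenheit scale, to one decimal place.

An interval of 1 K corresponds to 1.8°F.
71.7 × 1.8 = 129.1.

129.1°F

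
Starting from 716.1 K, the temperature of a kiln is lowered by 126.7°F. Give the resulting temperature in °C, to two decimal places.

Initial temperature in Celsius: 716.1 - 273.15 = 442.9500°C.
The 126.7°F change is an interval, so only the factor 5/9 applies: -126.7 × 5/9 = -70.3889°C.
Final Celsius temperature: 442.9500 - 70.3889 = 372.5611°C.

372.56°C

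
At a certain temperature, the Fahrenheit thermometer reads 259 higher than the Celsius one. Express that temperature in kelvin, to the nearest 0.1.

Let x be the Celsius reading; then the Fahrenheit reading is 1.8·x + 32.
(1.8·x + 32) - x = 259  ⇒  (0.8)·x = 227  ⇒  x = 283.7500°C.
In kelvin: 283.7500 + 273.15 = 556.9 K.

556.9 K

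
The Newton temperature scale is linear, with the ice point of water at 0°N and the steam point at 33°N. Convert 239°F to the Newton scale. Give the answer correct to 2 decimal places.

First in Celsius: (239 - 32) × 5/9 = 115.0000°C.
Linearly onto the Newton scale: 0 + (115.0000 / 100) × (33 - 0) = 37.95°N.

37.95°N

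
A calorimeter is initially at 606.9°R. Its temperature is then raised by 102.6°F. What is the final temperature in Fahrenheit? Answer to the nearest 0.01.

249.83°F

Initial temperature in Celsius: (606.9 - 491.67) × 5/9 = 64.0167°C.
The 102.6°F change is an interval, so only the factor 5/9 applies: +102.6 × 5/9 = +57.0000°C.
Final Celsius temperature: 64.0167 + 57.0000 = 121.0167°C.
In Fahrenheit: 121.0167 × 1.8 + 32 = 249.83°F.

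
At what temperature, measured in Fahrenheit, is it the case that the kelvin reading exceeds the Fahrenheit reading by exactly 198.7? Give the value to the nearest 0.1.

Let F be the Fahrenheit reading. The kelvin reading is K = 5/9·F + 255.372.
Require K - F = 198.7: (-4/9)·F + 255.372 = 198.7.
F = (198.7 - 255.372) / (-4/9) = 127.5.

127.5°F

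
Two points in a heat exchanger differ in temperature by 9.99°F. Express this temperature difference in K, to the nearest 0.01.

5.55 K

For a temperature interval the offset drops out; only the factor 5/9 applies.
9.99 × 5/9 = 5.55.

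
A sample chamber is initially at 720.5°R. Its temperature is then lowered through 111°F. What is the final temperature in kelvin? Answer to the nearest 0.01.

Initial temperature in Celsius: (720.5 - 491.67) × 5/9 = 127.1278°C.
The 111°F change is an interval, so only the factor 5/9 applies: -111 × 5/9 = -61.6667°C.
Final Celsius temperature: 127.1278 - 61.6667 = 65.4611°C.
In kelvin: 65.4611 + 273.15 = 338.61 K.

338.61 K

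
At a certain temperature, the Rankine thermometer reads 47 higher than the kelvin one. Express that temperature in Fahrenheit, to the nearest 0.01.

-353.92°F

Let x be the kelvin reading; then the Rankine reading is 1.8·x.
(1.8·x) - x = 47  ⇒  (0.8)·x = 47  ⇒  x = 58.7500 K.
In Celsius: 58.75 - 273.15 = -214.4000°C.
In Fahrenheit: -214.4000 × 1.8 + 32 = -353.92°F.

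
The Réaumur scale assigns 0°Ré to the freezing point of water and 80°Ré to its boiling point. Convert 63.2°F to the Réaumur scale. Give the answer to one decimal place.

13.9°Ré

First in Celsius: (63.2 - 32) × 5/9 = 17.3333°C.
Linearly onto the Réaumur scale: 0 + (17.3333 / 100) × (80 - 0) = 13.9°Ré.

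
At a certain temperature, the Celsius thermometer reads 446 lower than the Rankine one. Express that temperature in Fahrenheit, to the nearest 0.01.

Let x be the Rankine reading; then the Celsius reading is 5/9·x - 273.15.
(5/9·x - 273.15) - x = -446  ⇒  (-4/9)·x = -172.85  ⇒  x = 388.9125°R.
In Celsius: (388.9125 - 491.67) × 5/9 = -57.0875°C.
In Fahrenheit: -57.0875 × 1.8 + 32 = -70.76°F.

-70.76°F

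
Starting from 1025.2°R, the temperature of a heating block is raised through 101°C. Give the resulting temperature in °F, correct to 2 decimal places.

Initial temperature in Celsius: (1025.2 - 491.67) × 5/9 = 296.4056°C.
Final Celsius temperature: 296.4056 + 101.0000 = 397.4056°C.
In Fahrenheit: 397.4056 × 1.8 + 32 = 747.33°F.

747.33°F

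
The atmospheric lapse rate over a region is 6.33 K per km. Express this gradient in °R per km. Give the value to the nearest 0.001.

11.394 °R/km

The quantity depends on a temperature interval, so only the ratio of degree sizes applies; the offset between the scales is irrelevant.
A change of 1 K is a change of 1.8°R, so 6.33 × 1.8 = 11.394.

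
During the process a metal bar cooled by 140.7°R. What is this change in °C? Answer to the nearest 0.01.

78.17°C

An interval of 1°R corresponds to 5/9°C.
140.7 × 5/9 = 78.17.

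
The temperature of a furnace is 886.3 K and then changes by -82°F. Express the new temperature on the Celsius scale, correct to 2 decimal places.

Initial temperature in Celsius: 886.3 - 273.15 = 613.1500°C.
The 82°F change is an interval, so only the factor 5/9 applies: -82 × 5/9 = -45.5556°C.
Final Celsius temperature: 613.1500 - 45.5556 = 567.5944°C.

567.59°C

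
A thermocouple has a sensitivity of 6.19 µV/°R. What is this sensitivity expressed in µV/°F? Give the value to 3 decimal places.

Since only a temperature interval is involved, the additive offset between the scales drops out.
A change of 1°F is a change of 1°R, so per °F the value is 6.19 × 1 = 6.190.

6.190 µV/°F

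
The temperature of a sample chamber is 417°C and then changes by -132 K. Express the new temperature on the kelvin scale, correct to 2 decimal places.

558.15 K

The 132 K change is an interval; Kelvin and Celsius degrees are the same size, so ΔC = -132°C.
Final Celsius temperature: 417.0000 - 132.0000 = 285.0000°C.
In kelvin: 285.0000 + 273.15 = 558.15 K.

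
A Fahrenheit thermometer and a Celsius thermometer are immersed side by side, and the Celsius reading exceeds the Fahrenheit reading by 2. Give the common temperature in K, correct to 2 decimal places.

Let x be the Fahrenheit reading; then the Celsius reading is 5/9·x - 17.7778.
(5/9·x - 17.7778) - x = 2  ⇒  (-4/9)·x = 19.7778  ⇒  x = -44.5000°F.
In Celsius: (-44.5 - 32) × 5/9 = -42.5000°C.
In kelvin: -42.5000 + 273.15 = 230.65 K.

230.65 K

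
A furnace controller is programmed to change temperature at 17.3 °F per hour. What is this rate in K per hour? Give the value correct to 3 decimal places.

9.611 K/hour

The quantity depends on a temperature interval, so only the ratio of degree sizes applies; the offset between the scales is irrelevant.
A change of 1°F is a change of 5/9 K, so 17.3 × 5/9 = 9.611.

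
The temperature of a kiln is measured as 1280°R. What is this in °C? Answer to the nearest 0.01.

In Celsius: (1280 - 491.67) × 5/9 = 437.9611°C.

437.96°C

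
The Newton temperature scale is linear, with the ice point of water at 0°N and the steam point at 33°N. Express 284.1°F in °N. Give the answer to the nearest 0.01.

First in Celsius: (284.1 - 32) × 5/9 = 140.0556°C.
Linearly onto the Newton scale: 0 + (140.0556 / 100) × (33 - 0) = 46.22°N.

46.22°N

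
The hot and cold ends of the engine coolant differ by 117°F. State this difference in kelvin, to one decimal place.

An interval of 1°F corresponds to 5/9 K.
117 × 5/9 = 65.0.

65.0 K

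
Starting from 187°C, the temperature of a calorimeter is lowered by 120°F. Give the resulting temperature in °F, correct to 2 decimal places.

248.60°F

The 120°F change is an interval, so only the factor 5/9 applies: -120 × 5/9 = -66.6667°C.
Final Celsius temperature: 187.0000 - 66.6667 = 120.3333°C.
In Fahrenheit: 120.3333 × 1.8 + 32 = 248.60°F.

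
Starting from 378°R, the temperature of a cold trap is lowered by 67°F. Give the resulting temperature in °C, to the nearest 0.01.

Initial temperature in Celsius: (378 - 491.67) × 5/9 = -63.1500°C.
The 67°F change is an interval, so only the factor 5/9 applies: -67 × 5/9 = -37.2222°C.
Final Celsius temperature: -63.1500 - 37.2222 = -100.3722°C.

-100.37°C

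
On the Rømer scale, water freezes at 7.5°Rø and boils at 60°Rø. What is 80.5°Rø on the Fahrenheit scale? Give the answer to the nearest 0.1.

Linear interpolation between the fixed points: C = (80.5 - 7.5) × 100 / (60 - 7.5) = 139.0476°C.
Then 139.0476 × 1.8 + 32 = 282.3°F.

282.3°F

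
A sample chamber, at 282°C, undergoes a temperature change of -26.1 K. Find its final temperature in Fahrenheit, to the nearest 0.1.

492.6°F

The 26.1 K change is an interval; Kelvin and Celsius degrees are the same size, so ΔC = -26.1°C.
Final Celsius temperature: 282.0000 - 26.1000 = 255.9000°C.
In Fahrenheit: 255.9000 × 1.8 + 32 = 492.6°F.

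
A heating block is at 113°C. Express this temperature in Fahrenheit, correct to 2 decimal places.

In Fahrenheit: 113.0000 × 1.8 + 32 = 235.40°F.

235.40°F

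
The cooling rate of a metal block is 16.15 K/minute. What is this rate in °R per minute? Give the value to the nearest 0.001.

29.070 °R/minute

Since only a temperature interval is involved, the additive offset between the scales drops out.
A change of 1 K is a change of 1.8°R, so 16.15 × 1.8 = 29.070.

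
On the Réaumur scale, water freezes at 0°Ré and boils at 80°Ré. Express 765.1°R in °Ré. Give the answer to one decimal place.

First in Celsius: (765.1 - 491.67) × 5/9 = 151.9056°C.
Linearly onto the Réaumur scale: 0 + (151.9056 / 100) × (80 - 0) = 121.5°Ré.

121.5°Ré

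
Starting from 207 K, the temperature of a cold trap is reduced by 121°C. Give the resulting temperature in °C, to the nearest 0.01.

Initial temperature in Celsius: 207 - 273.15 = -66.1500°C.
Final Celsius temperature: -66.1500 - 121.0000 = -187.1500°C.

-187.15°C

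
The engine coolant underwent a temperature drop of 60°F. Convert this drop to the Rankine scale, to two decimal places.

Fahrenheit and Rankine degrees are the same size, so the interval is unchanged: 60.00.

60.00°R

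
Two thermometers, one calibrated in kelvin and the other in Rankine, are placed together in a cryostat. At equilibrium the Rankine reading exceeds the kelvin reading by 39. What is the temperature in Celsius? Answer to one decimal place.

-224.4°C

Let x be the kelvin reading; then the Rankine reading is 1.8·x.
(1.8·x) - x = 39  ⇒  (0.8)·x = 39  ⇒  x = 48.7500 K.
In Celsius: 48.75 - 273.15 = -224.4°C.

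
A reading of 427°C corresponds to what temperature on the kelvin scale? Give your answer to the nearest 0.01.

700.15 K

In kelvin: 427.0000 + 273.15 = 700.15 K.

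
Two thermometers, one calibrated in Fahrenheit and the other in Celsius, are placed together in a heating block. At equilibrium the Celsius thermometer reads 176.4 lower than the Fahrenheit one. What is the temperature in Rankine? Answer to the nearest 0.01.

Let x be the Fahrenheit reading; then the Celsius reading is 5/9·x - 17.7778.
(5/9·x - 17.7778) - x = -176.4  ⇒  (-4/9)·x = -158.622  ⇒  x = 356.9000°F.
In Celsius: (356.9 - 32) × 5/9 = 180.5000°C.
In Rankine: 180.5000 × 1.8 + 491.67 = 816.57°R.

816.57°R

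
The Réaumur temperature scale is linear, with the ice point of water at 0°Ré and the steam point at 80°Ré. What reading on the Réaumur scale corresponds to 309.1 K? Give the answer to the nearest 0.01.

First in Celsius: 309.1 - 273.15 = 35.9500°C.
Linearly onto the Réaumur scale: 0 + (35.9500 / 100) × (80 - 0) = 28.76°Ré.

28.76°Ré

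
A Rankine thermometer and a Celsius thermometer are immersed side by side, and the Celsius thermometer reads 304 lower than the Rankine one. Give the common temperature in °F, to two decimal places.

-390.26°F

Let x be the Rankine reading; then the Celsius reading is 5/9·x - 273.15.
(5/9·x - 273.15) - x = -304  ⇒  (-4/9)·x = -30.85  ⇒  x = 69.4125°R.
In Celsius: (69.4125 - 491.67) × 5/9 = -234.5875°C.
In Fahrenheit: -234.5875 × 1.8 + 32 = -390.26°F.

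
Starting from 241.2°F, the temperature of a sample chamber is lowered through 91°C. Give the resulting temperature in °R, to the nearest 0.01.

537.07°R

Initial temperature in Celsius: (241.2 - 32) × 5/9 = 116.2222°C.
Final Celsius temperature: 116.2222 - 91.0000 = 25.2222°C.
In Rankine: 25.2222 × 1.8 + 491.67 = 537.07°R.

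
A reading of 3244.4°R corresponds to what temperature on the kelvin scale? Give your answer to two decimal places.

1802.44 K

In Celsius: (3244.4 - 491.67) × 5/9 = 1529.2944°C.
In kelvin: 1529.2944 + 273.15 = 1802.44 K.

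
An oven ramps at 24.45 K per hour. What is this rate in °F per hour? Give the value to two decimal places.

44.01 °F/hour

The quantity depends on a temperature interval, so only the ratio of degree sizes applies; the offset between the scales is irrelevant.
A change of 1 K is a change of 1.8°F, so 24.45 × 1.8 = 44.01.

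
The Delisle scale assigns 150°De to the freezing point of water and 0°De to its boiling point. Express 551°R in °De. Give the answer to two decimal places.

100.56°De

First in Celsius: (551 - 491.67) × 5/9 = 32.9611°C.
Linearly onto the Delisle scale: 150 + (32.9611 / 100) × (0 - 150) = 100.56°De.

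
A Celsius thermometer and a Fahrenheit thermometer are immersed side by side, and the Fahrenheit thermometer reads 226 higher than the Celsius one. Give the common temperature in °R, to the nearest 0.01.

928.17°R

Let x be the Celsius reading; then the Fahrenheit reading is 1.8·x + 32.
(1.8·x + 32) - x = 226  ⇒  (0.8)·x = 194  ⇒  x = 242.5000°C.
In Rankine: 242.5000 × 1.8 + 491.67 = 928.17°R.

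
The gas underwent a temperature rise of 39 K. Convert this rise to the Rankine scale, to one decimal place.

Only the scale ratio 1.8 matters for a change in temperature.
39 × 1.8 = 70.2.

70.2°R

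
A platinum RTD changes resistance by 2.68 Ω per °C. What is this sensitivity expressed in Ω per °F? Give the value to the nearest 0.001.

1.489 Ω per °F

Since only a temperature interval is involved, the additive offset between the scales drops out.
A change of 1°F is a change of 5/9°C, so per °F the value is 2.68 × 5/9 = 1.489.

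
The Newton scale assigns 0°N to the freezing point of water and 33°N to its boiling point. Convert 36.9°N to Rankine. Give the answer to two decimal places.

Linear interpolation between the fixed points: C = (36.9 - 0) × 100 / (33 - 0) = 111.8182°C.
Then 111.8182 × 1.8 + 491.67 = 692.94°R.

692.94°R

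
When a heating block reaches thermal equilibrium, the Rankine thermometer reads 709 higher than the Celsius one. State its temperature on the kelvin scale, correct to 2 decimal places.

544.81 K

Let x be the Celsius reading; then the Rankine reading is 1.8·x + 491.67.
(1.8·x + 491.67) - x = 709  ⇒  (0.8)·x = 217.33  ⇒  x = 271.6625°C.
In kelvin: 271.6625 + 273.15 = 544.81 K.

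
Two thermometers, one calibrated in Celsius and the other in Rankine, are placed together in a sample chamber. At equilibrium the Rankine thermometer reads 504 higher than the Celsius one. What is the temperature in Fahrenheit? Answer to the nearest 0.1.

59.7°F

Let x be the Celsius reading; then the Rankine reading is 1.8·x + 491.67.
(1.8·x + 491.67) - x = 504  ⇒  (0.8)·x = 12.33  ⇒  x = 15.4125°C.
In Fahrenheit: 15.4125 × 1.8 + 32 = 59.7°F.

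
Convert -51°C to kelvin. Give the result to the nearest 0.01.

222.15 K

In kelvin: -51.0000 + 273.15 = 222.15 K.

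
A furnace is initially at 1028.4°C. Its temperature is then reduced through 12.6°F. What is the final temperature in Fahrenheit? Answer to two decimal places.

1870.52°F

The 12.6°F change is an interval, so only the factor 5/9 applies: -12.6 × 5/9 = -7.0000°C.
Final Celsius temperature: 1028.4000 - 7.0000 = 1021.4000°C.
In Fahrenheit: 1021.4000 × 1.8 + 32 = 1870.52°F.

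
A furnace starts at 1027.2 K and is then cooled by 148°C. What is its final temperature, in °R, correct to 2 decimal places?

Initial temperature in Celsius: 1027.2 - 273.15 = 754.0500°C.
Final Celsius temperature: 754.0500 - 148.0000 = 606.0500°C.
In Rankine: 606.0500 × 1.8 + 491.67 = 1582.56°R.

1582.56°R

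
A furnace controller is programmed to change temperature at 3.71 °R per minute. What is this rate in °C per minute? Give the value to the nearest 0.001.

The quantity depends on a temperature interval, so only the ratio of degree sizes applies; the offset between the scales is irrelevant.
A change of 1°R is a change of 5/9°C, so 3.71 × 5/9 = 2.061.

2.061 °C/minute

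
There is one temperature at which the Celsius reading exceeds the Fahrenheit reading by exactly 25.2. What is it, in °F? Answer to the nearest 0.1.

-96.7°F

Let F be the Fahrenheit reading. The Celsius reading is C = 5/9·F - 17.7778.
Require C - F = 25.2: (-4/9)·F - 17.7778 = 25.2.
F = (25.2 + 17.7778) / (-4/9) = -96.7.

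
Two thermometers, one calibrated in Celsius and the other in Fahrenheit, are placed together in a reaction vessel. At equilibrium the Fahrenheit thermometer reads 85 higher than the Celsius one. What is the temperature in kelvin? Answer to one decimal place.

339.4 K

Let x be the Celsius reading; then the Fahrenheit reading is 1.8·x + 32.
(1.8·x + 32) - x = 85  ⇒  (0.8)·x = 53  ⇒  x = 66.2500°C.
In kelvin: 66.2500 + 273.15 = 339.4 K.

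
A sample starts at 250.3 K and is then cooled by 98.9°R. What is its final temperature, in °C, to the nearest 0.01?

Initial temperature in Celsius: 250.3 - 273.15 = -22.8500°C.
The 98.9°R change is an interval, so only the factor 5/9 applies: -98.9 × 5/9 = -54.9444°C.
Final Celsius temperature: -22.8500 - 54.9444 = -77.7944°C.

-77.79°C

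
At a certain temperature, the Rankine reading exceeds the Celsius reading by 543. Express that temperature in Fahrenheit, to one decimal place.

Let x be the Celsius reading; then the Rankine reading is 1.8·x + 491.67.
(1.8·x + 491.67) - x = 543  ⇒  (0.8)·x = 51.33  ⇒  x = 64.1625°C.
In Fahrenheit: 64.1625 × 1.8 + 32 = 147.5°F.

147.5°F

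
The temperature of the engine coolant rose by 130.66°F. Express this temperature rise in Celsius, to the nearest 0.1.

An interval of 1°F corresponds to 5/9°C.
130.66 × 5/9 = 72.6.

72.6°C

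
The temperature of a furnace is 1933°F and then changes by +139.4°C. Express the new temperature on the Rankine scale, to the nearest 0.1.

Initial temperature in Celsius: (1933 - 32) × 5/9 = 1056.1111°C.
Final Celsius temperature: 1056.1111 + 139.4000 = 1195.5111°C.
In Rankine: 1195.5111 × 1.8 + 491.67 = 2643.6°R.

2643.6°R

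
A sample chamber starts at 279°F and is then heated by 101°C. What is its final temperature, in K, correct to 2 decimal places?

Initial temperature in Celsius: (279 - 32) × 5/9 = 137.2222°C.
Final Celsius temperature: 137.2222 + 101.0000 = 238.2222°C.
In kelvin: 238.2222 + 273.15 = 511.37 K.

511.37 K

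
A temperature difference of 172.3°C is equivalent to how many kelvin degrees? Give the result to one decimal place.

Celsius and kelvin degrees are the same size, so the interval is unchanged: 172.3.

172.3 K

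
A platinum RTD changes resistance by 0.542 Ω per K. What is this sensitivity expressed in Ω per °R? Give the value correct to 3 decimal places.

0.301 Ω per °R

Since only a temperature interval is involved, the additive offset between the scales drops out.
A change of 1°R is a change of 5/9 K, so per °R the value is 0.542 × 5/9 = 0.301.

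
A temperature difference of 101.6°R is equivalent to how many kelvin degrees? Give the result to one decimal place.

An interval of 1°R corresponds to 5/9 K.
101.6 × 5/9 = 56.4.

56.4 K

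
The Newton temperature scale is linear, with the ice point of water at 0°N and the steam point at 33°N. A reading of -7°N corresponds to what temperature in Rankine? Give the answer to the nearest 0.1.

453.5°R

Linear interpolation between the fixed points: C = (-7 - 0) × 100 / (33 - 0) = -21.2121°C.
Then -21.2121 × 1.8 + 491.67 = 453.5°R.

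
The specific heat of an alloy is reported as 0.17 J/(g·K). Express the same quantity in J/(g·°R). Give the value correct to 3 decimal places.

The quantity depends on a temperature interval, so only the ratio of degree sizes applies; the offset between the scales is irrelevant.
A change of 1°R is a change of 5/9 K, so per °R the value is 0.17 × 5/9 = 0.094.

0.094 J/(g·°R)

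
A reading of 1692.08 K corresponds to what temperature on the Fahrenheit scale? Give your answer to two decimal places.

2586.07°F

In Celsius: 1692.08 - 273.15 = 1418.9300°C.
In Fahrenheit: 1418.9300 × 1.8 + 32 = 2586.07°F.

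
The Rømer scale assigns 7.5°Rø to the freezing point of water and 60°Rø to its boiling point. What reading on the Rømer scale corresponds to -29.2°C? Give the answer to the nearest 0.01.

-7.83°Rø

Linearly onto the Rømer scale: 7.5 + (-29.2000 / 100) × (60 - 7.5) = -7.83°Rø.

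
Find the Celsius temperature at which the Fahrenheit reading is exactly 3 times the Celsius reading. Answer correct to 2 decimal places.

Let C be the Celsius reading. The Fahrenheit reading is F = 1.8·C + 32.
Require F = 3·C: 1.8·C + 32 = 3·C.
(-1.2)·C = -32  ⇒  C = 26.67.

26.67°C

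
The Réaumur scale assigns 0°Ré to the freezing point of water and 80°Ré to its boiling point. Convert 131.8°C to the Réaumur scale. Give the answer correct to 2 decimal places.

105.44°Ré

Linearly onto the Réaumur scale: 0 + (131.8000 / 100) × (80 - 0) = 105.44°Ré.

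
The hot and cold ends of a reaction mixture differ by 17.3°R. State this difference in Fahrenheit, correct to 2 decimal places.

Rankine and Fahrenheit degrees are the same size, so the interval is unchanged: 17.30.

17.30°F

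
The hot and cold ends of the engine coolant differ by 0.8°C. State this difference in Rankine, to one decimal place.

1.4°R

An interval of 1°C corresponds to 1.8°R.
0.8 × 1.8 = 1.4.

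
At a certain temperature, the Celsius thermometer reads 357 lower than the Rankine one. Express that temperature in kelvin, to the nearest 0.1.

Let x be the Rankine reading; then the Celsius reading is 5/9·x - 273.15.
(5/9·x - 273.15) - x = -357  ⇒  (-4/9)·x = -83.85  ⇒  x = 188.6625°R.
In Celsius: (188.6625 - 491.67) × 5/9 = -168.3375°C.
In kelvin: -168.3375 + 273.15 = 104.8 K.

104.8 K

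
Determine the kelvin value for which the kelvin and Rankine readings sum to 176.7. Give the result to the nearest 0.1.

63.1 K

Let K be the kelvin reading. The Rankine reading is R = 1.8·K.
Require K + R = 176.7: (2.8)·K = 176.7.
K = (176.7) / (2.8) = 63.1.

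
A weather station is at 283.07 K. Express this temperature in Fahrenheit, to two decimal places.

In Celsius: 283.07 - 273.15 = 9.9200°C.
In Fahrenheit: 9.9200 × 1.8 + 32 = 49.86°F.

49.86°F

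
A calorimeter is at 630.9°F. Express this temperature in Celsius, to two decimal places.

332.72°C

In Celsius: (630.9 - 32) × 5/9 = 332.7222°C.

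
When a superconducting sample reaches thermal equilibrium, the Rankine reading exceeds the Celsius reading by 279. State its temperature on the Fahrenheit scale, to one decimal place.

-446.5°F

Let x be the Rankine reading; then the Celsius reading is 5/9·x - 273.15.
(5/9·x - 273.15) - x = -279  ⇒  (-4/9)·x = -5.85  ⇒  x = 13.1625°R.
In Celsius: (13.1625 - 491.67) × 5/9 = -265.8375°C.
In Fahrenheit: -265.8375 × 1.8 + 32 = -446.5°F.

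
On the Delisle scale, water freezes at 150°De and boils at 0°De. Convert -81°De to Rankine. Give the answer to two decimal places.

768.87°R

Linear interpolation between the fixed points: C = (-81 - 150) × 100 / (0 - 150) = 154.0000°C.
Then 154.0000 × 1.8 + 491.67 = 768.87°R.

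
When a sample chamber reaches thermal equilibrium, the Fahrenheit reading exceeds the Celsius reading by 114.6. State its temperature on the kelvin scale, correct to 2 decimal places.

376.40 K

Let x be the Celsius reading; then the Fahrenheit reading is 1.8·x + 32.
(1.8·x + 32) - x = 114.6  ⇒  (0.8)·x = 82.6  ⇒  x = 103.2500°C.
In kelvin: 103.2500 + 273.15 = 376.40 K.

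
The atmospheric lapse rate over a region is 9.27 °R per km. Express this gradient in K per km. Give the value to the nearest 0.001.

5.150 K/km

The quantity depends on a temperature interval, so only the ratio of degree sizes applies; the offset between the scales is irrelevant.
A change of 1°R is a change of 5/9 K, so 9.27 × 5/9 = 5.150.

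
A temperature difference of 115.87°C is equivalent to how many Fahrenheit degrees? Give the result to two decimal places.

Only the scale ratio 1.8 matters for a change in temperature.
115.87 × 1.8 = 208.57.

208.57°F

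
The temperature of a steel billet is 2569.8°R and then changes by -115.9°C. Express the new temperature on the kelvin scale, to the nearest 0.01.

Initial temperature in Celsius: (2569.8 - 491.67) × 5/9 = 1154.5167°C.
Final Celsius temperature: 1154.5167 - 115.9000 = 1038.6167°C.
In kelvin: 1038.6167 + 273.15 = 1311.77 K.

1311.77 K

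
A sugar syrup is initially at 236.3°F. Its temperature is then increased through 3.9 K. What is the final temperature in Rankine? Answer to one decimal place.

Initial temperature in Celsius: (236.3 - 32) × 5/9 = 113.5000°C.
The 3.9 K change is an interval; Kelvin and Celsius degrees are the same size, so ΔC = +3.9°C.
Final Celsius temperature: 113.5000 + 3.9000 = 117.4000°C.
In Rankine: 117.4000 × 1.8 + 491.67 = 703.0°R.

703.0°R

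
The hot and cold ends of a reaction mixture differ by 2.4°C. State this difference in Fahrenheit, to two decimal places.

For a temperature interval the offset drops out; only the factor 1.8 applies.
2.4 × 1.8 = 4.32.

4.32°F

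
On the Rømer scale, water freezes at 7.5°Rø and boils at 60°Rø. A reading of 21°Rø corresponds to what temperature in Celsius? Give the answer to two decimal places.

Linear interpolation between the fixed points: C = (21 - 7.5) × 100 / (60 - 7.5) = 25.7143°C.

25.71°C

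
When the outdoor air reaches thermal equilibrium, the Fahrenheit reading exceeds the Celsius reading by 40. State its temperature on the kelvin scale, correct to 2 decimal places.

Let x be the Fahrenheit reading; then the Celsius reading is 5/9·x - 17.7778.
(5/9·x - 17.7778) - x = -40  ⇒  (-4/9)·x = -22.2222  ⇒  x = 50.0000°F.
In Celsius: (50 - 32) × 5/9 = 10.0000°C.
In kelvin: 10.0000 + 273.15 = 283.15 K.

283.15 K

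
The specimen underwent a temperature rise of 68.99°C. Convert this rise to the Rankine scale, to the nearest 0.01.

124.18°R

An interval of 1°C corresponds to 1.8°R.
68.99 × 1.8 = 124.18.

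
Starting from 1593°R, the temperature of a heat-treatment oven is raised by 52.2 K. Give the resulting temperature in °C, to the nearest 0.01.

Initial temperature in Celsius: (1593 - 491.67) × 5/9 = 611.8500°C.
The 52.2 K change is an interval; Kelvin and Celsius degrees are the same size, so ΔC = +52.2°C.
Final Celsius temperature: 611.8500 + 52.2000 = 664.0500°C.

664.05°C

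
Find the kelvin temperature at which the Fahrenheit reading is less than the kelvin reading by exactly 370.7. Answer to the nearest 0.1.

Let K be the kelvin reading. The Fahrenheit reading is F = 1.8·K - 459.67.
Require F - K = -370.7: (0.8)·K - 459.67 = -370.7.
K = (-370.7 + 459.67) / (0.8) = 111.2.

111.2 K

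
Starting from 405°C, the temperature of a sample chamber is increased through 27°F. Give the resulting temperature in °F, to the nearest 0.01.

The 27°F change is an interval, so only the factor 5/9 applies: +27 × 5/9 = +15.0000°C.
Final Celsius temperature: 405.0000 + 15.0000 = 420.0000°C.
In Fahrenheit: 420.0000 × 1.8 + 32 = 788.00°F.

788.00°F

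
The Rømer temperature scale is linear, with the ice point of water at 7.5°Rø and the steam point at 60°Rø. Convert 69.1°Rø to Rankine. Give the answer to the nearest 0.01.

702.87°R

Linear interpolation between the fixed points: C = (69.1 - 7.5) × 100 / (60 - 7.5) = 117.3333°C.
Then 117.3333 × 1.8 + 491.67 = 702.87°R.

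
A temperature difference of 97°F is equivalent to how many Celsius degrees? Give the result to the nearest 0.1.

Only the scale ratio 5/9 matters for a change in temperature.
97 × 5/9 = 53.9.

53.9°C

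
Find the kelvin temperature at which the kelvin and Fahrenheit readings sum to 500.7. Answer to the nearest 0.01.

Let K be the kelvin reading. The Fahrenheit reading is F = 1.8·K - 459.67.
Require K + F = 500.7: (2.8)·K - 459.67 = 500.7.
K = (500.7 + 459.67) / (2.8) = 342.99.

342.99 K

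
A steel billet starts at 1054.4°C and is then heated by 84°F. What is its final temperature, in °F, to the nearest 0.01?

2013.92°F

The 84°F change is an interval, so only the factor 5/9 applies: +84 × 5/9 = +46.6667°C.
Final Celsius temperature: 1054.4000 + 46.6667 = 1101.0667°C.
In Fahrenheit: 1101.0667 × 1.8 + 32 = 2013.92°F.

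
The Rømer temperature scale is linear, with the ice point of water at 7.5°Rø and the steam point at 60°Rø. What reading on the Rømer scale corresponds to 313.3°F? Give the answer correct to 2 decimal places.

89.55°Rø

First in Celsius: (313.3 - 32) × 5/9 = 156.2778°C.
Linearly onto the Rømer scale: 7.5 + (156.2778 / 100) × (60 - 7.5) = 89.55°Rø.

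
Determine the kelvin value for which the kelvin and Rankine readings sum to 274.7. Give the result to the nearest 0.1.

98.1 K

Let K be the kelvin reading. The Rankine reading is R = 1.8·K.
Require K + R = 274.7: (2.8)·K = 274.7.
K = (274.7) / (2.8) = 98.1.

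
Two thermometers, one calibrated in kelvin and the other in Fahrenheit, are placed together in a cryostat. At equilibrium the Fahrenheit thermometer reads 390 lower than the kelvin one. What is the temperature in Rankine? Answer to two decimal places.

Let x be the kelvin reading; then the Fahrenheit reading is 1.8·x - 459.67.
(1.8·x - 459.67) - x = -390  ⇒  (0.8)·x = 69.67  ⇒  x = 87.0875 K.
In Celsius: 87.0875 - 273.15 = -186.0625°C.
In Rankine: -186.0625 × 1.8 + 491.67 = 156.76°R.

156.76°R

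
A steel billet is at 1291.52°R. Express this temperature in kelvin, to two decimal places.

In Celsius: (1291.52 - 491.67) × 5/9 = 444.3611°C.
In kelvin: 444.3611 + 273.15 = 717.51 K.

717.51 K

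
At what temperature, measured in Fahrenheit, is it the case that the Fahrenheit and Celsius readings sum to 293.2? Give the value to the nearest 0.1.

199.9°F

Let F be the Fahrenheit reading. The Celsius reading is C = 5/9·F - 17.7778.
Require F + C = 293.2: (14/9)·F - 17.7778 = 293.2.
F = (293.2 + 17.7778) / (14/9) = 199.9.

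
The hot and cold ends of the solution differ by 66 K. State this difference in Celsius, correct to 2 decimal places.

Kelvin and Celsius degrees are the same size, so the interval is unchanged: 66.00.

66.00°C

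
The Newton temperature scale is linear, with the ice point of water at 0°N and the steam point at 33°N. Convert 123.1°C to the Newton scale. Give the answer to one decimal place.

Linearly onto the Newton scale: 0 + (123.1000 / 100) × (33 - 0) = 40.6°N.

40.6°N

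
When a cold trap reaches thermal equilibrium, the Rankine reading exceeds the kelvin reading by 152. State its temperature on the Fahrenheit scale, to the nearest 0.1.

Let x be the kelvin reading; then the Rankine reading is 1.8·x.
(1.8·x) - x = 152  ⇒  (0.8)·x = 152  ⇒  x = 190.0000 K.
In Celsius: 190 - 273.15 = -83.1500°C.
In Fahrenheit: -83.1500 × 1.8 + 32 = -117.7°F.

-117.7°F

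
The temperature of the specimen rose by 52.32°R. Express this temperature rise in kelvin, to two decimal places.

29.07 K

An interval of 1°R corresponds to 5/9 K.
52.32 × 5/9 = 29.07.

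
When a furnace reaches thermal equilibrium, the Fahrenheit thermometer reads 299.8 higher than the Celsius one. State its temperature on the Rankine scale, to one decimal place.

1094.2°R

Let x be the Celsius reading; then the Fahrenheit reading is 1.8·x + 32.
(1.8·x + 32) - x = 299.8  ⇒  (0.8)·x = 267.8  ⇒  x = 334.7500°C.
In Rankine: 334.7500 × 1.8 + 491.67 = 1094.2°R.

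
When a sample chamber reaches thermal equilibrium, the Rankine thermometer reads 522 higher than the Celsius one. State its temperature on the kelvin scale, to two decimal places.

Let x be the Celsius reading; then the Rankine reading is 1.8·x + 491.67.
(1.8·x + 491.67) - x = 522  ⇒  (0.8)·x = 30.33  ⇒  x = 37.9125°C.
In kelvin: 37.9125 + 273.15 = 311.06 K.

311.06 K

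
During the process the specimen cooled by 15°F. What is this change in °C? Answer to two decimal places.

For a temperature interval the offset drops out; only the factor 5/9 applies.
15 × 5/9 = 8.33.

8.33°C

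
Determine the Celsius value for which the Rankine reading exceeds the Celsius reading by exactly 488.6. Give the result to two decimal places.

-3.84°C

Let C be the Celsius reading. The Rankine reading is R = 1.8·C + 491.67.
Require R - C = 488.6: (0.8)·C + 491.67 = 488.6.
C = (488.6 - 491.67) / (0.8) = -3.84.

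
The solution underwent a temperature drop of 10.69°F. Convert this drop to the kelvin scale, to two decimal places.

5.94 K

Only the scale ratio 5/9 matters for a change in temperature.
10.69 × 5/9 = 5.94.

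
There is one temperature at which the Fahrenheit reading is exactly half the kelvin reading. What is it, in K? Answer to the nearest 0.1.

353.6 K

Let K be the kelvin reading. The Fahrenheit reading is F = 1.8·K - 459.67.
Require F = 0.5·K: 1.8·K - 459.67 = 0.5·K.
(1.3)·K = 459.67  ⇒  K = 353.6.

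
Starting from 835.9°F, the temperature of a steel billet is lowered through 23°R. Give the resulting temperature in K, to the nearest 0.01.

Initial temperature in Celsius: (835.9 - 32) × 5/9 = 446.6111°C.
The 23°R change is an interval, so only the factor 5/9 applies: -23 × 5/9 = -12.7778°C.
Final Celsius temperature: 446.6111 - 12.7778 = 433.8333°C.
In kelvin: 433.8333 + 273.15 = 706.98 K.

706.98 K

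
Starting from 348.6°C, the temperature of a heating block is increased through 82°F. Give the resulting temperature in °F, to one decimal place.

741.5°F

The 82°F change is an interval, so only the factor 5/9 applies: +82 × 5/9 = +45.5556°C.
Final Celsius temperature: 348.6000 + 45.5556 = 394.1556°C.
In Fahrenheit: 394.1556 × 1.8 + 32 = 741.5°F.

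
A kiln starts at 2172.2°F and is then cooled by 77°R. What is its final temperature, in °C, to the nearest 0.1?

1146.2°C

Initial temperature in Celsius: (2172.2 - 32) × 5/9 = 1189.0000°C.
The 77°R change is an interval, so only the factor 5/9 applies: -77 × 5/9 = -42.7778°C.
Final Celsius temperature: 1189.0000 - 42.7778 = 1146.2222°C.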